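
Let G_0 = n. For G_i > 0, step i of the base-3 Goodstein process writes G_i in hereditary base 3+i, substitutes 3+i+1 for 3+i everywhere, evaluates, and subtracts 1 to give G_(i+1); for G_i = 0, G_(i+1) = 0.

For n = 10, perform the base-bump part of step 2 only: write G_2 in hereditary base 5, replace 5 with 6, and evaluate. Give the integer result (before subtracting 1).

28

(0) 10|_3 = 3^2 + 1 ↦ 4^2 + 1|_4 = 17 ⇒ 16
(1) 16|_4 = 4^2 ↦ 5^2|_5 = 25 ⇒ 24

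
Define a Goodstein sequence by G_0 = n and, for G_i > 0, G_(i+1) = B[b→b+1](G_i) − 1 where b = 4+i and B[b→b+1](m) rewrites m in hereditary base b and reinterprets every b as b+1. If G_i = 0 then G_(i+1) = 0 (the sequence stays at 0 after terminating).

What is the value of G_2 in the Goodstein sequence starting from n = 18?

36

G_0 = 18. HB_4(18) = 4^2 + 2. Bump = 27. G_1 = 26.
G_1 = 26. HB_5(26) = 5^2 + 1. Bump = 37. G_2 = 36.
G_2 = 36. HB_6(36) = 6^2. Bump = 49. G_3 = 48.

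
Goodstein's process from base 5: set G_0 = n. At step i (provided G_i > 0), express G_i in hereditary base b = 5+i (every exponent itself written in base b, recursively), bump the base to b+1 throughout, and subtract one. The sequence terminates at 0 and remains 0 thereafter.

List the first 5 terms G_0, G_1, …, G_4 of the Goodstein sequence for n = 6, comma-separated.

6, 6, 6, 5, 4

[0] 6 ≡ 5 + 1 (base 5). Lift 6: 7. −1: 6.
[1] 6 ≡ 6 (base 6). Lift 7: 7. −1: 6.
[2] 6 ≡ 6 (base 7). Lift 8: 6. −1: 5.
[3] 5 ≡ 5 (base 8). Lift 9: 5. −1: 4.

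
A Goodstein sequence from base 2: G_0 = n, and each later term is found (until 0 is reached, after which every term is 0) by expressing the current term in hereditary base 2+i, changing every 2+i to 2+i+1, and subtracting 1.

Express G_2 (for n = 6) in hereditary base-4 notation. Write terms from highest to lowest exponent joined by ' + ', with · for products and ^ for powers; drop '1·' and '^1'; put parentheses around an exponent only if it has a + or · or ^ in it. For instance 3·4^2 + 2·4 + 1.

4^4 + 1

G_0 = 6. HB_2(6) = 2^2 + 2. Bump = 30. G_1 = 29.
G_1 = 29. HB_3(29) = 3^3 + 2. Bump = 258. G_2 = 257.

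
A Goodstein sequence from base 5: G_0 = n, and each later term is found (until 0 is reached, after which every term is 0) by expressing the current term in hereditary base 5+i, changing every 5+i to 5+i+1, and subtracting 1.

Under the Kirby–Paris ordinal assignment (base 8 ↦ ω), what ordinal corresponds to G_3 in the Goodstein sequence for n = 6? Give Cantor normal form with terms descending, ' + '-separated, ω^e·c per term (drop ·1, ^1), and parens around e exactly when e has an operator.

(0) 6|_5 = 5 + 1 ↦ 6 + 1|_6 = 7 ⇒ 6
(1) 6|_6 = 6 ↦ 7|_7 = 7 ⇒ 6
(2) 6|_7 = 6 ↦ 6|_8 = 6 ⇒ 5
(3) 5|_8 = 5 ↦ 5|_9 = 5 ⇒ 4

5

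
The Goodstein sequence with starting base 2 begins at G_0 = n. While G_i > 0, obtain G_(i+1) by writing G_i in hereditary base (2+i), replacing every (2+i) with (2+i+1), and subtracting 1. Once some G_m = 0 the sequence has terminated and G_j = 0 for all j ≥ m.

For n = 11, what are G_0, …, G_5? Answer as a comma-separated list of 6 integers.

G_0 = 11. HB_2(11) = 2^(2 + 1) + 2 + 1. Bump = 85. G_1 = 84.
G_1 = 84. HB_3(84) = 3^(3 + 1) + 3. Bump = 1028. G_2 = 1027.
G_2 = 1027. HB_4(1027) = 4^(4 + 1) + 3. Bump = 15628. G_3 = 15627.
G_3 = 15627. HB_5(15627) = 5^(5 + 1) + 2. Bump = 279938. G_4 = 279937.
G_4 = 279937. HB_6(279937) = 6^(6 + 1) + 1. Bump = 5764802. G_5 = 5764801.

11, 84, 1027, 15627, 279937, 5764801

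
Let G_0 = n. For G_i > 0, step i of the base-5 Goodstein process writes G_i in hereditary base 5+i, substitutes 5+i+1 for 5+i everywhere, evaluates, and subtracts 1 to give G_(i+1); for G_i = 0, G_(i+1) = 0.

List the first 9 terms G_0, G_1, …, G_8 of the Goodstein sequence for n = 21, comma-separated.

21, 24, 27, 29, 31, 33, 35, 37, 39

G_0 = 21. HB_5(21) = 4·5 + 1. Bump = 25. G_1 = 24.
G_1 = 24. HB_6(24) = 4·6. Bump = 28. G_2 = 27.
G_2 = 27. HB_7(27) = 3·7 + 6. Bump = 30. G_3 = 29.
G_3 = 29. HB_8(29) = 3·8 + 5. Bump = 32. G_4 = 31.
G_4 = 31. HB_9(31) = 3·9 + 4. Bump = 34. G_5 = 33.
G_5 = 33. HB_10(33) = 3·10 + 3. Bump = 36. G_6 = 35.
G_6 = 35. HB_11(35) = 3·11 + 2. Bump = 38. G_7 = 37.
G_7 = 37. HB_12(37) = 3·12 + 1. Bump = 40. G_8 = 39.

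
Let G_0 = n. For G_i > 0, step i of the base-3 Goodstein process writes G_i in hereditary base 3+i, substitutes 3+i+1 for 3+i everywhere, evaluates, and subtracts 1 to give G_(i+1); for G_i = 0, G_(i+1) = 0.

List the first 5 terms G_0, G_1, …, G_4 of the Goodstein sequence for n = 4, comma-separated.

step 0: 4 = 3 + 1; sub 4 for 3: 4 + 1; = 5; G_1 = 5−1 = 4
step 1: 4 = 4; sub 5 for 4: 5; = 5; G_2 = 5−1 = 4
step 2: 4 = 4; sub 6 for 5: 4; = 4; G_3 = 4−1 = 3
step 3: 3 = 3; sub 7 for 6: 3; = 3; G_4 = 3−1 = 2

4, 4, 4, 3, 2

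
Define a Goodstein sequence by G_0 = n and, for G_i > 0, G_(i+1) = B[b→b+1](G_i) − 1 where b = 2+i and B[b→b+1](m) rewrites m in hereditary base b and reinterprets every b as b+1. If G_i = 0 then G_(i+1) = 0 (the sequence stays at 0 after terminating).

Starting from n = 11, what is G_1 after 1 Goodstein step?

step 0: 11 = 2^(2 + 1) + 2 + 1; sub 3 for 2: 3^(3 + 1) + 3 + 1; = 85; G_1 = 85−1 = 84
step 1: 84 = 3^(3 + 1) + 3; sub 4 for 3: 4^(4 + 1) + 4; = 1028; G_2 = 1028−1 = 1027

84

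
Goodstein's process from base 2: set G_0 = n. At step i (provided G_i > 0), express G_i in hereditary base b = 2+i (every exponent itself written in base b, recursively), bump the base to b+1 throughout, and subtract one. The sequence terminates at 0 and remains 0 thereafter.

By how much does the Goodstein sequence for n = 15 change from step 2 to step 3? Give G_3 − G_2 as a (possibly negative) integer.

17469

(0) 15|_2 = 2^(2 + 1) + 2^2 + 2 + 1 ↦ 3^(3 + 1) + 3^3 + 3 + 1|_3 = 112 ⇒ 111
(1) 111|_3 = 3^(3 + 1) + 3^3 + 3 ↦ 4^(4 + 1) + 4^4 + 4|_4 = 1284 ⇒ 1283
(2) 1283|_4 = 4^(4 + 1) + 4^4 + 3 ↦ 5^(5 + 1) + 5^5 + 3|_5 = 18753 ⇒ 18752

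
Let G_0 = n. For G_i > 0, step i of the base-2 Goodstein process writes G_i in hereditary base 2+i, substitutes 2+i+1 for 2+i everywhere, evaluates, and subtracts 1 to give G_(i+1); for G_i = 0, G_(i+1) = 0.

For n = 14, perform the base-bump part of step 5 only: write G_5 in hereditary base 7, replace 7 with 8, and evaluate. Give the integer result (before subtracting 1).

134404972

i=0: 14 = 2^(2 + 1) + 2^2 + 2 (b=2); 2→3: 3^(3 + 1) + 3^3 + 3 = 111; 111−1 = 110
i=1: 110 = 3^(3 + 1) + 3^3 + 2 (b=3); 3→4: 4^(4 + 1) + 4^4 + 2 = 1282; 1282−1 = 1281
i=2: 1281 = 4^(4 + 1) + 4^4 + 1 (b=4); 4→5: 5^(5 + 1) + 5^5 + 1 = 18751; 18751−1 = 18750
i=3: 18750 = 5^(5 + 1) + 5^5 (b=5); 5→6: 6^(6 + 1) + 6^6 = 326592; 326592−1 = 326591
i=4: 326591 = 6^(6 + 1) + 5·6^5 + 5·6^4 + 5·6^3 + 5·6^2 + 5·6 + 5 (b=6); 6→7: 7^(7 + 1) + 5·7^5 + 5·7^4 + 5·7^3 + 5·7^2 + 5·7 + 5 = 5862841; 5862841−1 = 5862840
i=5: 5862840 = 7^(7 + 1) + 5·7^5 + 5·7^4 + 5·7^3 + 5·7^2 + 5·7 + 4 (b=7); 7→8: 8^(8 + 1) + 5·8^5 + 5·8^4 + 5·8^3 + 5·8^2 + 5·8 + 4 = 134404972; 134404972−1 = 134404971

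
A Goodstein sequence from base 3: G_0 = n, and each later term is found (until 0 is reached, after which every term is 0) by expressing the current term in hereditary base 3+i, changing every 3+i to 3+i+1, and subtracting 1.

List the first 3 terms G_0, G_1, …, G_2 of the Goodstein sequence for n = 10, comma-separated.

10, 16, 24

step 0: 10 = 3^2 + 1; sub 4 for 3: 4^2 + 1; = 17; G_1 = 17−1 = 16
step 1: 16 = 4^2; sub 5 for 4: 5^2; = 25; G_2 = 25−1 = 24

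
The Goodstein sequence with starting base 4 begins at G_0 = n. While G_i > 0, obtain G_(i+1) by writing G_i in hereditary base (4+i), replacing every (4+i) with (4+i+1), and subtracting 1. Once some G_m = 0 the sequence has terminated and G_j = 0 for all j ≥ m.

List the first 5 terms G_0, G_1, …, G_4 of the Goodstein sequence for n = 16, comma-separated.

16, 24, 27, 30, 33

[0] 16 ≡ 4^2 (base 4). Lift 5: 25. −1: 24.
[1] 24 ≡ 4·5 + 4 (base 5). Lift 6: 28. −1: 27.
[2] 27 ≡ 4·6 + 3 (base 6). Lift 7: 31. −1: 30.
[3] 30 ≡ 4·7 + 2 (base 7). Lift 8: 34. −1: 33.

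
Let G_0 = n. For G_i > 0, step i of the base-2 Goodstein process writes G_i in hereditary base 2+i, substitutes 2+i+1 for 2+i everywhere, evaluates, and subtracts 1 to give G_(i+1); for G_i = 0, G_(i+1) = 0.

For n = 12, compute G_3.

G_0 = 12. HB_2(12) = 2^(2 + 1) + 2^2. Bump = 108. G_1 = 107.
G_1 = 107. HB_3(107) = 3^(3 + 1) + 2·3^2 + 2·3 + 2. Bump = 1066. G_2 = 1065.
G_2 = 1065. HB_4(1065) = 4^(4 + 1) + 2·4^2 + 2·4 + 1. Bump = 15686. G_3 = 15685.
G_3 = 15685. HB_5(15685) = 5^(5 + 1) + 2·5^2 + 2·5. Bump = 280020. G_4 = 280019.

15685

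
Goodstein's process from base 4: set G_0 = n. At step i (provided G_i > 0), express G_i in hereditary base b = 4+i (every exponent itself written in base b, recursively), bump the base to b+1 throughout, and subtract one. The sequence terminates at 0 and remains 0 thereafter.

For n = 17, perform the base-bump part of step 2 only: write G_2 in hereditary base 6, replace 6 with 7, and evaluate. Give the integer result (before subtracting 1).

40

17 —HB4→ 4^2 + 1 —bump→ 5^2 + 1 = 26 —(−1)→ 25
25 —HB5→ 5^2 —bump→ 6^2 = 36 —(−1)→ 35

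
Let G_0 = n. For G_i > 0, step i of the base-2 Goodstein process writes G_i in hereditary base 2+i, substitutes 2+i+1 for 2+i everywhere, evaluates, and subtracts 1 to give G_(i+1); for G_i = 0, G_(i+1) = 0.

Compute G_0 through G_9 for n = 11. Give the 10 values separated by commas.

11, 84, 1027, 15627, 279937, 5764801, 134217727, 2749609302, 70077777775, 1997331745490

base 2: 11 = 2^(2 + 1) + 2 + 1; at 3: 3^(3 + 1) + 3 + 1 = 85; next = 84
base 3: 84 = 3^(3 + 1) + 3; at 4: 4^(4 + 1) + 4 = 1028; next = 1027
base 4: 1027 = 4^(4 + 1) + 3; at 5: 5^(5 + 1) + 3 = 15628; next = 15627
base 5: 15627 = 5^(5 + 1) + 2; at 6: 6^(6 + 1) + 2 = 279938; next = 279937
base 6: 279937 = 6^(6 + 1) + 1; at 7: 7^(7 + 1) + 1 = 5764802; next = 5764801
base 7: 5764801 = 7^(7 + 1); at 8: 8^(8 + 1) = 134217728; next = 134217727
base 8: 134217727 = 7·8^8 + 7·8^7 + 7·8^6 + 7·8^5 + 7·8^4 + 7·8^3 + 7·8^2 + 7·8 + 7; at 9: 7·9^9 + 7·9^7 + 7·9^6 + 7·9^5 + 7·9^4 + 7·9^3 + 7·9^2 + 7·9 + 7 = 2749609303; next = 2749609302
base 9: 2749609302 = 7·9^9 + 7·9^7 + 7·9^6 + 7·9^5 + 7·9^4 + 7·9^3 + 7·9^2 + 7·9 + 6; at 10: 7·10^10 + 7·10^7 + 7·10^6 + 7·10^5 + 7·10^4 + 7·10^3 + 7·10^2 + 7·10 + 6 = 70077777776; next = 70077777775
base 10: 70077777775 = 7·10^10 + 7·10^7 + 7·10^6 + 7·10^5 + 7·10^4 + 7·10^3 + 7·10^2 + 7·10 + 5; at 11: 7·11^11 + 7·11^7 + 7·11^6 + 7·11^5 + 7·11^4 + 7·11^3 + 7·11^2 + 7·11 + 5 = 1997331745491; next = 1997331745490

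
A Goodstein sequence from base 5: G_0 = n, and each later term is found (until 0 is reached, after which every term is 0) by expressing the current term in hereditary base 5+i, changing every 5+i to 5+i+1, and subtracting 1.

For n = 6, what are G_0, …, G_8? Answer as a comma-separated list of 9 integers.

6, 6, 6, 5, 4, 3, 2, 1, 0

step 0: 6 = 5 + 1; sub 6 for 5: 6 + 1; = 7; G_1 = 7−1 = 6
step 1: 6 = 6; sub 7 for 6: 7; = 7; G_2 = 7−1 = 6
step 2: 6 = 6; sub 8 for 7: 6; = 6; G_3 = 6−1 = 5
step 3: 5 = 5; sub 9 for 8: 5; = 5; G_4 = 5−1 = 4
step 4: 4 = 4; sub 10 for 9: 4; = 4; G_5 = 4−1 = 3
step 5: 3 = 3; sub 11 for 10: 3; = 3; G_6 = 3−1 = 2
step 6: 2 = 2; sub 12 for 11: 2; = 2; G_7 = 2−1 = 1
step 7: 1 = 1; sub 13 for 12: 1; = 1; G_8 = 1−1 = 0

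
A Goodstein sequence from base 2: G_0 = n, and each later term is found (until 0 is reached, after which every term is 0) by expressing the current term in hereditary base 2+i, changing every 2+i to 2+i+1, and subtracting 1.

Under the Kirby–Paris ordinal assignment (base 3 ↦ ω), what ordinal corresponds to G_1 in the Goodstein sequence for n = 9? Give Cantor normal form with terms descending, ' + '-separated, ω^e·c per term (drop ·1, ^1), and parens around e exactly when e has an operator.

(0) 9|_2 = 2^(2 + 1) + 1 ↦ 3^(3 + 1) + 1|_3 = 82 ⇒ 81
(1) 81|_3 = 3^(3 + 1) ↦ 4^(4 + 1)|_4 = 1024 ⇒ 1023

ω^(ω + 1)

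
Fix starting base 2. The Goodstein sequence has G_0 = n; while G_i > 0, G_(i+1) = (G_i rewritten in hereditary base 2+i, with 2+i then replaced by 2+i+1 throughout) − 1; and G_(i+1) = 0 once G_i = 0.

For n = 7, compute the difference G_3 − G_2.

2868

G_0 = 7. HB_2(7) = 2^2 + 2 + 1. Bump = 31. G_1 = 30.
G_1 = 30. HB_3(30) = 3^3 + 3. Bump = 260. G_2 = 259.
G_2 = 259. HB_4(259) = 4^4 + 3. Bump = 3128. G_3 = 3127.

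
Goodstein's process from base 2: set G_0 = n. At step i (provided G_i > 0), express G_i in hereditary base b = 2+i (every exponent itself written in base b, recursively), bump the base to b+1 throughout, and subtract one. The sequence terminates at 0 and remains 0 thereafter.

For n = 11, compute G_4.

i=0: 11 = 2^(2 + 1) + 2 + 1 (b=2); 2→3: 3^(3 + 1) + 3 + 1 = 85; 85−1 = 84
i=1: 84 = 3^(3 + 1) + 3 (b=3); 3→4: 4^(4 + 1) + 4 = 1028; 1028−1 = 1027
i=2: 1027 = 4^(4 + 1) + 3 (b=4); 4→5: 5^(5 + 1) + 3 = 15628; 15628−1 = 15627
i=3: 15627 = 5^(5 + 1) + 2 (b=5); 5→6: 6^(6 + 1) + 2 = 279938; 279938−1 = 279937
i=4: 279937 = 6^(6 + 1) + 1 (b=6); 6→7: 7^(7 + 1) + 1 = 5764802; 5764802−1 = 5764801

279937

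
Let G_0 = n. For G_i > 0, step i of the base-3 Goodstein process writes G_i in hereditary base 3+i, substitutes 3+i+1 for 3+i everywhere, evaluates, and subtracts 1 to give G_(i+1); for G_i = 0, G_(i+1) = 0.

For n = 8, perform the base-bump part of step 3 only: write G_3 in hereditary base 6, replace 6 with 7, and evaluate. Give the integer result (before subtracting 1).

G_0 = 8. HB_3(8) = 2·3 + 2. Bump = 10. G_1 = 9.
G_1 = 9. HB_4(9) = 2·4 + 1. Bump = 11. G_2 = 10.
G_2 = 10. HB_5(10) = 2·5. Bump = 12. G_3 = 11.
G_3 = 11. HB_6(11) = 6 + 5. Bump = 12. G_4 = 11.

12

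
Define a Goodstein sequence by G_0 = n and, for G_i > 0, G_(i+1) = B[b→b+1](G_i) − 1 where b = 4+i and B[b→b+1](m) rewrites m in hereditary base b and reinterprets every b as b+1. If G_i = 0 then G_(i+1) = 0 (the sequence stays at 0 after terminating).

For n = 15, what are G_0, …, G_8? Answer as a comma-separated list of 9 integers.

G_0 = 15. HB_4(15) = 3·4 + 3. Bump = 18. G_1 = 17.
G_1 = 17. HB_5(17) = 3·5 + 2. Bump = 20. G_2 = 19.
G_2 = 19. HB_6(19) = 3·6 + 1. Bump = 22. G_3 = 21.
G_3 = 21. HB_7(21) = 3·7. Bump = 24. G_4 = 23.
G_4 = 23. HB_8(23) = 2·8 + 7. Bump = 25. G_5 = 24.
G_5 = 24. HB_9(24) = 2·9 + 6. Bump = 26. G_6 = 25.
G_6 = 25. HB_10(25) = 2·10 + 5. Bump = 27. G_7 = 26.
G_7 = 26. HB_11(26) = 2·11 + 4. Bump = 28. G_8 = 27.

15, 17, 19, 21, 23, 24, 25, 26, 27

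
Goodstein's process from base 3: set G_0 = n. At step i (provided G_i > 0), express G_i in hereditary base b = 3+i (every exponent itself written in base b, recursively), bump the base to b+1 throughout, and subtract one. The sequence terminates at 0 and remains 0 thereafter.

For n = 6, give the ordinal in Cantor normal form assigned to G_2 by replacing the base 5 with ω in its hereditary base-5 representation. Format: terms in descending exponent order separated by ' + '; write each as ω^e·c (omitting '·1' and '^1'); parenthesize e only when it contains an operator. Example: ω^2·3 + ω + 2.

(0) 6|_3 = 2·3 ↦ 2·4|_4 = 8 ⇒ 7
(1) 7|_4 = 4 + 3 ↦ 5 + 3|_5 = 8 ⇒ 7
(2) 7|_5 = 5 + 2 ↦ 6 + 2|_6 = 8 ⇒ 7

ω + 2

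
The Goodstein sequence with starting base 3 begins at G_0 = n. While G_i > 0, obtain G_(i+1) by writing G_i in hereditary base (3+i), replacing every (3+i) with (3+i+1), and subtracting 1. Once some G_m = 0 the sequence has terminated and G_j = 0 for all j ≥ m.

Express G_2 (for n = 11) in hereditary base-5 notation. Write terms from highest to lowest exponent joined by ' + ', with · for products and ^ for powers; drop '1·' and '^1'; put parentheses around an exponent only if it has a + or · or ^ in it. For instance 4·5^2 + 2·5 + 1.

5^2

11 —HB3→ 3^2 + 2 —bump→ 4^2 + 2 = 18 —(−1)→ 17
17 —HB4→ 4^2 + 1 —bump→ 5^2 + 1 = 26 —(−1)→ 25
25 —HB5→ 5^2 —bump→ 6^2 = 36 —(−1)→ 35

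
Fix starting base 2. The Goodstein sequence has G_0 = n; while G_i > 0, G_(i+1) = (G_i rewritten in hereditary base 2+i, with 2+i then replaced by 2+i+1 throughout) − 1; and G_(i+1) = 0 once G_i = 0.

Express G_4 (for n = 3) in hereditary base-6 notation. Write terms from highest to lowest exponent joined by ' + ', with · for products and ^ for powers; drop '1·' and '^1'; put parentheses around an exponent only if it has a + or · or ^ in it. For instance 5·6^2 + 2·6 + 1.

base 2: 3 = 2 + 1; at 3: 3 + 1 = 4; next = 3
base 3: 3 = 3; at 4: 4 = 4; next = 3
base 4: 3 = 3; at 5: 3 = 3; next = 2
base 5: 2 = 2; at 6: 2 = 2; next = 1
base 6: 1 = 1; at 7: 1 = 1; next = 0

1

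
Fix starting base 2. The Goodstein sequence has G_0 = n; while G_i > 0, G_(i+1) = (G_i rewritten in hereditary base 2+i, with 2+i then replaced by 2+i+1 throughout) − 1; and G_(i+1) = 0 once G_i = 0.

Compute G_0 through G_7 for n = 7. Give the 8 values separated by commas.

G_0 = 7. HB_2(7) = 2^2 + 2 + 1. Bump = 31. G_1 = 30.
G_1 = 30. HB_3(30) = 3^3 + 3. Bump = 260. G_2 = 259.
G_2 = 259. HB_4(259) = 4^4 + 3. Bump = 3128. G_3 = 3127.
G_3 = 3127. HB_5(3127) = 5^5 + 2. Bump = 46658. G_4 = 46657.
G_4 = 46657. HB_6(46657) = 6^6 + 1. Bump = 823544. G_5 = 823543.
G_5 = 823543. HB_7(823543) = 7^7. Bump = 16777216. G_6 = 16777215.
G_6 = 16777215. HB_8(16777215) = 7·8^7 + 7·8^6 + 7·8^5 + 7·8^4 + 7·8^3 + 7·8^2 + 7·8 + 7. Bump = 37665880. G_7 = 37665879.

7, 30, 259, 3127, 46657, 823543, 16777215, 37665879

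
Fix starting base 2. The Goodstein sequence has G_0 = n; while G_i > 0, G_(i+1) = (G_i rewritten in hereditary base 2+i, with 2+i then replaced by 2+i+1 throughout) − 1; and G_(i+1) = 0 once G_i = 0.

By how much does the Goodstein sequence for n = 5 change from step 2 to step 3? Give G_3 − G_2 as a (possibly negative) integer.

212

5 —HB2→ 2^2 + 1 —bump→ 3^3 + 1 = 28 —(−1)→ 27
27 —HB3→ 3^3 —bump→ 4^4 = 256 —(−1)→ 255
255 —HB4→ 3·4^3 + 3·4^2 + 3·4 + 3 —bump→ 3·5^3 + 3·5^2 + 3·5 + 3 = 468 —(−1)→ 467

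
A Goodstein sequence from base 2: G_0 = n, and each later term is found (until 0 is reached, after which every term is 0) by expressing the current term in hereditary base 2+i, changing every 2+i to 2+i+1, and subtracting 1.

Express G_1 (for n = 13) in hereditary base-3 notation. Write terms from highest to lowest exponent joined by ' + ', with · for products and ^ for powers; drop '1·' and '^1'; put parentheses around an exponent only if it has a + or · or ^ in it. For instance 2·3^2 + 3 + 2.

G_0 = 13. HB_2(13) = 2^(2 + 1) + 2^2 + 1. Bump = 109. G_1 = 108.
G_1 = 108. HB_3(108) = 3^(3 + 1) + 3^3. Bump = 1280. G_2 = 1279.

3^(3 + 1) + 3^3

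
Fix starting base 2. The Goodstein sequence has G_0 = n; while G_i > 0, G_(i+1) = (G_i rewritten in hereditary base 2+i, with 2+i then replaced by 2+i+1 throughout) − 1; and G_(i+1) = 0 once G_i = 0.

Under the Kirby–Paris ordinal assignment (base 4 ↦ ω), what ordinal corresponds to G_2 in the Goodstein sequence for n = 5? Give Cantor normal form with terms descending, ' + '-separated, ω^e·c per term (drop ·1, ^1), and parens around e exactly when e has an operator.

ω^3·3 + ω^2·3 + ω·3 + 3

G_0=5  [base 2] 2^2 + 1  →[2↦3]→  3^3 + 1 = 28  −1 ⇒ G_1=27
G_1=27  [base 3] 3^3  →[3↦4]→  4^4 = 256  −1 ⇒ G_2=255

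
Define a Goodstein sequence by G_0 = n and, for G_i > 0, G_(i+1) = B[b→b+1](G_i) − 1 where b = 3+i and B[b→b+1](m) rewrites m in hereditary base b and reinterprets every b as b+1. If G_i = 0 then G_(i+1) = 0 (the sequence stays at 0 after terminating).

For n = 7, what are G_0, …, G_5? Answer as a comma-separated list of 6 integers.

step 0: 7 = 2·3 + 1; sub 4 for 3: 2·4 + 1; = 9; G_1 = 9−1 = 8
step 1: 8 = 2·4; sub 5 for 4: 2·5; = 10; G_2 = 10−1 = 9
step 2: 9 = 5 + 4; sub 6 for 5: 6 + 4; = 10; G_3 = 10−1 = 9
step 3: 9 = 6 + 3; sub 7 for 6: 7 + 3; = 10; G_4 = 10−1 = 9
step 4: 9 = 7 + 2; sub 8 for 7: 8 + 2; = 10; G_5 = 10−1 = 9

7, 8, 9, 9, 9, 9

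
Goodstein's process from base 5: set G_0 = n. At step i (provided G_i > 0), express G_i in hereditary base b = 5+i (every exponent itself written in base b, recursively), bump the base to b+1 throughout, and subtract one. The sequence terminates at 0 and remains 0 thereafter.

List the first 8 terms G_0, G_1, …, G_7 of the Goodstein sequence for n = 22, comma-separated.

G_0 = 22. HB_5(22) = 4·5 + 2. Bump = 26. G_1 = 25.
G_1 = 25. HB_6(25) = 4·6 + 1. Bump = 29. G_2 = 28.
G_2 = 28. HB_7(28) = 4·7. Bump = 32. G_3 = 31.
G_3 = 31. HB_8(31) = 3·8 + 7. Bump = 34. G_4 = 33.
G_4 = 33. HB_9(33) = 3·9 + 6. Bump = 36. G_5 = 35.
G_5 = 35. HB_10(35) = 3·10 + 5. Bump = 38. G_6 = 37.
G_6 = 37. HB_11(37) = 3·11 + 4. Bump = 40. G_7 = 39.

22, 25, 28, 31, 33, 35, 37, 39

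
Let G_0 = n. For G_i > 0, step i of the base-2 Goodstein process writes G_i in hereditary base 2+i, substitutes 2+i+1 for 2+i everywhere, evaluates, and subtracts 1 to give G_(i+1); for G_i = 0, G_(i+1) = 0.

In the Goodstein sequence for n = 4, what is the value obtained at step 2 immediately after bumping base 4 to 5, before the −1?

G_0=4  [base 2] 2^2  →[2↦3]→  3^3 = 27  −1 ⇒ G_1=26
G_1=26  [base 3] 2·3^2 + 2·3 + 2  →[3↦4]→  2·4^2 + 2·4 + 2 = 42  −1 ⇒ G_2=41
G_2=41  [base 4] 2·4^2 + 2·4 + 1  →[4↦5]→  2·5^2 + 2·5 + 1 = 61  −1 ⇒ G_3=60

61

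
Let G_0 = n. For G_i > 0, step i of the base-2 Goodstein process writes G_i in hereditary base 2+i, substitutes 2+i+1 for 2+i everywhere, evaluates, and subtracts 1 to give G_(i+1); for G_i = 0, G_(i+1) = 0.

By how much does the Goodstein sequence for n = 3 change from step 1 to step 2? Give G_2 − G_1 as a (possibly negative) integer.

0

[0] 3 ≡ 2 + 1 (base 2). Lift 3: 4. −1: 3.
[1] 3 ≡ 3 (base 3). Lift 4: 4. −1: 3.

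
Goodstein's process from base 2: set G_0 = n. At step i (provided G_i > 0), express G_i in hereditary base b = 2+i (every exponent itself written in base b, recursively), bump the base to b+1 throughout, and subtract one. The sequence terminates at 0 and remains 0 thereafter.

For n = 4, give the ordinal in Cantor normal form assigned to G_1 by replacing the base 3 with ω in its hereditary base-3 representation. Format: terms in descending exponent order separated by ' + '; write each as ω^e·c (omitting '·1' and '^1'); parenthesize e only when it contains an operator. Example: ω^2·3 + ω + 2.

4 —HB2→ 2^2 —bump→ 3^3 = 27 —(−1)→ 26
26 —HB3→ 2·3^2 + 2·3 + 2 —bump→ 2·4^2 + 2·4 + 2 = 42 —(−1)→ 41

ω^2·2 + ω·2 + 2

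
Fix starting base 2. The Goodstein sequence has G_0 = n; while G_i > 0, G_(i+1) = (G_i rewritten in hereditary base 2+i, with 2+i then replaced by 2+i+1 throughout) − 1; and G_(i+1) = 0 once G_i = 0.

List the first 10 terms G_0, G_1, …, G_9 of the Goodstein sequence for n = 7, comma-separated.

step 0: 7 = 2^2 + 2 + 1; sub 3 for 2: 3^3 + 3 + 1; = 31; G_1 = 31−1 = 30
step 1: 30 = 3^3 + 3; sub 4 for 3: 4^4 + 4; = 260; G_2 = 260−1 = 259
step 2: 259 = 4^4 + 3; sub 5 for 4: 5^5 + 3; = 3128; G_3 = 3128−1 = 3127
step 3: 3127 = 5^5 + 2; sub 6 for 5: 6^6 + 2; = 46658; G_4 = 46658−1 = 46657
step 4: 46657 = 6^6 + 1; sub 7 for 6: 7^7 + 1; = 823544; G_5 = 823544−1 = 823543
step 5: 823543 = 7^7; sub 8 for 7: 8^8; = 16777216; G_6 = 16777216−1 = 16777215
step 6: 16777215 = 7·8^7 + 7·8^6 + 7·8^5 + 7·8^4 + 7·8^3 + 7·8^2 + 7·8 + 7; sub 9 for 8: 7·9^7 + 7·9^6 + 7·9^5 + 7·9^4 + 7·9^3 + 7·9^2 + 7·9 + 7; = 37665880; G_7 = 37665880−1 = 37665879
step 7: 37665879 = 7·9^7 + 7·9^6 + 7·9^5 + 7·9^4 + 7·9^3 + 7·9^2 + 7·9 + 6; sub 10 for 9: 7·10^7 + 7·10^6 + 7·10^5 + 7·10^4 + 7·10^3 + 7·10^2 + 7·10 + 6; = 77777776; G_8 = 77777776−1 = 77777775
step 8: 77777775 = 7·10^7 + 7·10^6 + 7·10^5 + 7·10^4 + 7·10^3 + 7·10^2 + 7·10 + 5; sub 11 for 10: 7·11^7 + 7·11^6 + 7·11^5 + 7·11^4 + 7·11^3 + 7·11^2 + 7·11 + 5; = 150051214; G_9 = 150051214−1 = 150051213

7, 30, 259, 3127, 46657, 823543, 16777215, 37665879, 77777775, 150051213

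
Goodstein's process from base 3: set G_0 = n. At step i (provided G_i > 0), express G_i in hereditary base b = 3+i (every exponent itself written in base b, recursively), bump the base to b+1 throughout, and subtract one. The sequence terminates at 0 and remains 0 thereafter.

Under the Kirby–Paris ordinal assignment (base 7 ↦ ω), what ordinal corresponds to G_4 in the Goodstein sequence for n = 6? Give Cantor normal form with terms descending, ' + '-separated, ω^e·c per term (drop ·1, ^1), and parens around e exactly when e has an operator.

ω

G_0 = 6. HB_3(6) = 2·3. Bump = 8. G_1 = 7.
G_1 = 7. HB_4(7) = 4 + 3. Bump = 8. G_2 = 7.
G_2 = 7. HB_5(7) = 5 + 2. Bump = 8. G_3 = 7.
G_3 = 7. HB_6(7) = 6 + 1. Bump = 8. G_4 = 7.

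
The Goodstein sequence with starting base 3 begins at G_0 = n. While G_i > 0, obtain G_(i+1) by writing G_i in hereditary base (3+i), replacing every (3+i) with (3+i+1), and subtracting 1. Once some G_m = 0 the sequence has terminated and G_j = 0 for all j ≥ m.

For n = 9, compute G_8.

9 —HB3→ 3^2 —bump→ 4^2 = 16 —(−1)→ 15
15 —HB4→ 3·4 + 3 —bump→ 3·5 + 3 = 18 —(−1)→ 17
17 —HB5→ 3·5 + 2 —bump→ 3·6 + 2 = 20 —(−1)→ 19
19 —HB6→ 3·6 + 1 —bump→ 3·7 + 1 = 22 —(−1)→ 21
21 —HB7→ 3·7 —bump→ 3·8 = 24 —(−1)→ 23
23 —HB8→ 2·8 + 7 —bump→ 2·9 + 7 = 25 —(−1)→ 24
24 —HB9→ 2·9 + 6 —bump→ 2·10 + 6 = 26 —(−1)→ 25
25 —HB10→ 2·10 + 5 —bump→ 2·11 + 5 = 27 —(−1)→ 26
26 —HB11→ 2·11 + 4 —bump→ 2·12 + 4 = 28 —(−1)→ 27

26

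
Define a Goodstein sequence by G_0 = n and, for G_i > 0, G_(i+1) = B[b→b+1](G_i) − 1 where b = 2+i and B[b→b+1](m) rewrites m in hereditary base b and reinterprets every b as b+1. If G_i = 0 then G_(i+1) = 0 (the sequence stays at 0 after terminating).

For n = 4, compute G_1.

(0) 4|_2 = 2^2 ↦ 3^3|_3 = 27 ⇒ 26
(1) 26|_3 = 2·3^2 + 2·3 + 2 ↦ 2·4^2 + 2·4 + 2|_4 = 42 ⇒ 41

26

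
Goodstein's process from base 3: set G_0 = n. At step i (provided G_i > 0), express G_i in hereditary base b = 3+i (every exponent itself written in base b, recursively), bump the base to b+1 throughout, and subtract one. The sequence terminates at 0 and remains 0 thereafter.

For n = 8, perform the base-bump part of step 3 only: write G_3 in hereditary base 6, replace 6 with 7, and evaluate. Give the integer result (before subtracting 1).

step 0: 8 = 2·3 + 2; sub 4 for 3: 2·4 + 2; = 10; G_1 = 10−1 = 9
step 1: 9 = 2·4 + 1; sub 5 for 4: 2·5 + 1; = 11; G_2 = 11−1 = 10
step 2: 10 = 2·5; sub 6 for 5: 2·6; = 12; G_3 = 12−1 = 11
step 3: 11 = 6 + 5; sub 7 for 6: 7 + 5; = 12; G_4 = 12−1 = 11

12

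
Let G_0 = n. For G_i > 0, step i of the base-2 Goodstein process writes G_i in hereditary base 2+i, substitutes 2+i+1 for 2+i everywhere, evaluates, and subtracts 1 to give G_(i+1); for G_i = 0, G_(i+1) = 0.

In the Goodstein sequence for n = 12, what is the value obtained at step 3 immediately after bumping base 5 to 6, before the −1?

280020

(0) 12|_2 = 2^(2 + 1) + 2^2 ↦ 3^(3 + 1) + 3^3|_3 = 108 ⇒ 107
(1) 107|_3 = 3^(3 + 1) + 2·3^2 + 2·3 + 2 ↦ 4^(4 + 1) + 2·4^2 + 2·4 + 2|_4 = 1066 ⇒ 1065
(2) 1065|_4 = 4^(4 + 1) + 2·4^2 + 2·4 + 1 ↦ 5^(5 + 1) + 2·5^2 + 2·5 + 1|_5 = 15686 ⇒ 15685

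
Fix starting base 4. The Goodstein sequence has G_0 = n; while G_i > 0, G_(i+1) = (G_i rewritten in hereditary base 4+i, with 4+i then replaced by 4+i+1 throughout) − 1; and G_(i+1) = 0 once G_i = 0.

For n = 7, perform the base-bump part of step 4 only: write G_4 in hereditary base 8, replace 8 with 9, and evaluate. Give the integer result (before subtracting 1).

[0] 7 ≡ 4 + 3 (base 4). Lift 5: 8. −1: 7.
[1] 7 ≡ 5 + 2 (base 5). Lift 6: 8. −1: 7.
[2] 7 ≡ 6 + 1 (base 6). Lift 7: 8. −1: 7.
[3] 7 ≡ 7 (base 7). Lift 8: 8. −1: 7.
[4] 7 ≡ 7 (base 8). Lift 9: 7. −1: 6.

7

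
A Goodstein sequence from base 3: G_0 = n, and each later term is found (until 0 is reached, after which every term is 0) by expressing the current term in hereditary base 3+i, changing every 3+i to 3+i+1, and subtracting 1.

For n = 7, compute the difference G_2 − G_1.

G_0=7  [base 3] 2·3 + 1  →[3↦4]→  2·4 + 1 = 9  −1 ⇒ G_1=8
G_1=8  [base 4] 2·4  →[4↦5]→  2·5 = 10  −1 ⇒ G_2=9

1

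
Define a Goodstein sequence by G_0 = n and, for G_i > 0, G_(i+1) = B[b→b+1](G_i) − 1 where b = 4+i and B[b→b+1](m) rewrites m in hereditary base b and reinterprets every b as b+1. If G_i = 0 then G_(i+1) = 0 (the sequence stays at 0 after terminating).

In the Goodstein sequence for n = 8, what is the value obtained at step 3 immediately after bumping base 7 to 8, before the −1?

10

i=0: 8 = 2·4 (b=4); 4→5: 2·5 = 10; 10−1 = 9
i=1: 9 = 5 + 4 (b=5); 5→6: 6 + 4 = 10; 10−1 = 9
i=2: 9 = 6 + 3 (b=6); 6→7: 7 + 3 = 10; 10−1 = 9
i=3: 9 = 7 + 2 (b=7); 7→8: 8 + 2 = 10; 10−1 = 9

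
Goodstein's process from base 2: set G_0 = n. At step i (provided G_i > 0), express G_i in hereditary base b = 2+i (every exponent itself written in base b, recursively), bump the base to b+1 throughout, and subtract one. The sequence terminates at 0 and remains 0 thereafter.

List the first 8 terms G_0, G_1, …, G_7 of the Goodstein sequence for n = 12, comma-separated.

[0] 12 ≡ 2^(2 + 1) + 2^2 (base 2). Lift 3: 108. −1: 107.
[1] 107 ≡ 3^(3 + 1) + 2·3^2 + 2·3 + 2 (base 3). Lift 4: 1066. −1: 1065.
[2] 1065 ≡ 4^(4 + 1) + 2·4^2 + 2·4 + 1 (base 4). Lift 5: 15686. −1: 15685.
[3] 15685 ≡ 5^(5 + 1) + 2·5^2 + 2·5 (base 5). Lift 6: 280020. −1: 280019.
[4] 280019 ≡ 6^(6 + 1) + 2·6^2 + 6 + 5 (base 6). Lift 7: 5764911. −1: 5764910.
[5] 5764910 ≡ 7^(7 + 1) + 2·7^2 + 7 + 4 (base 7). Lift 8: 134217868. −1: 134217867.
[6] 134217867 ≡ 8^(8 + 1) + 2·8^2 + 8 + 3 (base 8). Lift 9: 3486784575. −1: 3486784574.

12, 107, 1065, 15685, 280019, 5764910, 134217867, 3486784574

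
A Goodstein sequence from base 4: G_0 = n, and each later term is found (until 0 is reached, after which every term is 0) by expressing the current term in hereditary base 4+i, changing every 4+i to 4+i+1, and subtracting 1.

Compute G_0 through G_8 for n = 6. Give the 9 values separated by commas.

6, 6, 6, 6, 5, 4, 3, 2, 1

6 —HB4→ 4 + 2 —bump→ 5 + 2 = 7 —(−1)→ 6
6 —HB5→ 5 + 1 —bump→ 6 + 1 = 7 —(−1)→ 6
6 —HB6→ 6 —bump→ 7 = 7 —(−1)→ 6
6 —HB7→ 6 —bump→ 6 = 6 —(−1)→ 5
5 —HB8→ 5 —bump→ 5 = 5 —(−1)→ 4
4 —HB9→ 4 —bump→ 4 = 4 —(−1)→ 3
3 —HB10→ 3 —bump→ 3 = 3 —(−1)→ 2
2 —HB11→ 2 —bump→ 2 = 2 —(−1)→ 1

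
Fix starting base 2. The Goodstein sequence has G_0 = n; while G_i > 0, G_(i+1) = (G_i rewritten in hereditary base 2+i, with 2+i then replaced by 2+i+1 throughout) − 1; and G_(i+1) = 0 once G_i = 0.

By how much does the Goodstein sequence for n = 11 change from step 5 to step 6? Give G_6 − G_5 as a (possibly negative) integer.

base 2: 11 = 2^(2 + 1) + 2 + 1; at 3: 3^(3 + 1) + 3 + 1 = 85; next = 84
base 3: 84 = 3^(3 + 1) + 3; at 4: 4^(4 + 1) + 4 = 1028; next = 1027
base 4: 1027 = 4^(4 + 1) + 3; at 5: 5^(5 + 1) + 3 = 15628; next = 15627
base 5: 15627 = 5^(5 + 1) + 2; at 6: 6^(6 + 1) + 2 = 279938; next = 279937
base 6: 279937 = 6^(6 + 1) + 1; at 7: 7^(7 + 1) + 1 = 5764802; next = 5764801
base 7: 5764801 = 7^(7 + 1); at 8: 8^(8 + 1) = 134217728; next = 134217727

128452926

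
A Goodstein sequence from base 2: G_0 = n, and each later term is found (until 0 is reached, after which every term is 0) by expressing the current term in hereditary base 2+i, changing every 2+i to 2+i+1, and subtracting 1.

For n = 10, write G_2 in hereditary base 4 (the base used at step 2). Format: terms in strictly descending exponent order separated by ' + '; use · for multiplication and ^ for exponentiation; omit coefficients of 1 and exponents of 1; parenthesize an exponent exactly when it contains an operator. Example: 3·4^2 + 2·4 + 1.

G_0 = 10. HB_2(10) = 2^(2 + 1) + 2. Bump = 84. G_1 = 83.
G_1 = 83. HB_3(83) = 3^(3 + 1) + 2. Bump = 1026. G_2 = 1025.

4^(4 + 1) + 1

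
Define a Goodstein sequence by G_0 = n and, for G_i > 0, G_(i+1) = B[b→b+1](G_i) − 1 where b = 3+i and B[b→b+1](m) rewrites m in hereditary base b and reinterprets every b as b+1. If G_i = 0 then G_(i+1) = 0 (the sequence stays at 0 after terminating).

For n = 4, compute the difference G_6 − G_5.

(0) 4|_3 = 3 + 1 ↦ 4 + 1|_4 = 5 ⇒ 4
(1) 4|_4 = 4 ↦ 5|_5 = 5 ⇒ 4
(2) 4|_5 = 4 ↦ 4|_6 = 4 ⇒ 3
(3) 3|_6 = 3 ↦ 3|_7 = 3 ⇒ 2
(4) 2|_7 = 2 ↦ 2|_8 = 2 ⇒ 1
(5) 1|_8 = 1 ↦ 1|_9 = 1 ⇒ 0

-1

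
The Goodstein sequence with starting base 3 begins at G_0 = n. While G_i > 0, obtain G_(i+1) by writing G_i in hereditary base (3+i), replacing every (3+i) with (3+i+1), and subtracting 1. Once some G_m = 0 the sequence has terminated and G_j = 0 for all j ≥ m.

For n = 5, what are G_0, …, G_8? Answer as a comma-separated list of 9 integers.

5, 5, 5, 5, 4, 3, 2, 1, 0

[0] 5 ≡ 3 + 2 (base 3). Lift 4: 6. −1: 5.
[1] 5 ≡ 4 + 1 (base 4). Lift 5: 6. −1: 5.
[2] 5 ≡ 5 (base 5). Lift 6: 6. −1: 5.
[3] 5 ≡ 5 (base 6). Lift 7: 5. −1: 4.
[4] 4 ≡ 4 (base 7). Lift 8: 4. −1: 3.
[5] 3 ≡ 3 (base 8). Lift 9: 3. −1: 2.
[6] 2 ≡ 2 (base 9). Lift 10: 2. −1: 1.
[7] 1 ≡ 1 (base 10). Lift 11: 1. −1: 0.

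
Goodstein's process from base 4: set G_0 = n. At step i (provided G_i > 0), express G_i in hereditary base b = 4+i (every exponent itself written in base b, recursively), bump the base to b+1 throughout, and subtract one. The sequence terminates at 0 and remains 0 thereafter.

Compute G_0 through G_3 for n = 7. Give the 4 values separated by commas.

7, 7, 7, 7

base 4: 7 = 4 + 3; at 5: 5 + 3 = 8; next = 7
base 5: 7 = 5 + 2; at 6: 6 + 2 = 8; next = 7
base 6: 7 = 6 + 1; at 7: 7 + 1 = 8; next = 7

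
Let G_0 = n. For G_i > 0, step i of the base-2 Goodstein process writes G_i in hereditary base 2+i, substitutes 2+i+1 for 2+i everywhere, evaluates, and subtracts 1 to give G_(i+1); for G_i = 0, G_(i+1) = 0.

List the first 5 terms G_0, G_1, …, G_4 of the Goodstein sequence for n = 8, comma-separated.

base 2: 8 = 2^(2 + 1); at 3: 3^(3 + 1) = 81; next = 80
base 3: 80 = 2·3^3 + 2·3^2 + 2·3 + 2; at 4: 2·4^4 + 2·4^2 + 2·4 + 2 = 554; next = 553
base 4: 553 = 2·4^4 + 2·4^2 + 2·4 + 1; at 5: 2·5^5 + 2·5^2 + 2·5 + 1 = 6311; next = 6310
base 5: 6310 = 2·5^5 + 2·5^2 + 2·5; at 6: 2·6^6 + 2·6^2 + 2·6 = 93396; next = 93395

8, 80, 553, 6310, 93395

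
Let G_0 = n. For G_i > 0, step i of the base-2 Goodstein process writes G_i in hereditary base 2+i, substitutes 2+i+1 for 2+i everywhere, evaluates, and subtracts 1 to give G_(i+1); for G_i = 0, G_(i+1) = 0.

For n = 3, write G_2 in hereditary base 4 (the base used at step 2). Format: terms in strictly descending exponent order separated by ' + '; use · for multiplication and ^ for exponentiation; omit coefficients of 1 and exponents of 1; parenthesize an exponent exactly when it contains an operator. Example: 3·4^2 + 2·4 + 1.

3

[0] 3 ≡ 2 + 1 (base 2). Lift 3: 4. −1: 3.
[1] 3 ≡ 3 (base 3). Lift 4: 4. −1: 3.
[2] 3 ≡ 3 (base 4). Lift 5: 3. −1: 2.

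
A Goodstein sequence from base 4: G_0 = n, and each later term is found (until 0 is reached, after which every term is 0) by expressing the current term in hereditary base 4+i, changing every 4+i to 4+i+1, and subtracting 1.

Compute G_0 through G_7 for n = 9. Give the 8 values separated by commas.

G_0=9  [base 4] 2·4 + 1  →[4↦5]→  2·5 + 1 = 11  −1 ⇒ G_1=10
G_1=10  [base 5] 2·5  →[5↦6]→  2·6 = 12  −1 ⇒ G_2=11
G_2=11  [base 6] 6 + 5  →[6↦7]→  7 + 5 = 12  −1 ⇒ G_3=11
G_3=11  [base 7] 7 + 4  →[7↦8]→  8 + 4 = 12  −1 ⇒ G_4=11
G_4=11  [base 8] 8 + 3  →[8↦9]→  9 + 3 = 12  −1 ⇒ G_5=11
G_5=11  [base 9] 9 + 2  →[9↦10]→  10 + 2 = 12  −1 ⇒ G_6=11
G_6=11  [base 10] 10 + 1  →[10↦11]→  11 + 1 = 12  −1 ⇒ G_7=11

9, 10, 11, 11, 11, 11, 11, 11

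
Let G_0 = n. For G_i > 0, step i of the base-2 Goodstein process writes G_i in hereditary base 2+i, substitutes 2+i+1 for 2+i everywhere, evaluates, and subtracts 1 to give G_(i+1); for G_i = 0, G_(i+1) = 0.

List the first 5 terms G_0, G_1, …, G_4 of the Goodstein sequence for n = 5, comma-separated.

[0] 5 ≡ 2^2 + 1 (base 2). Lift 3: 28. −1: 27.
[1] 27 ≡ 3^3 (base 3). Lift 4: 256. −1: 255.
[2] 255 ≡ 3·4^3 + 3·4^2 + 3·4 + 3 (base 4). Lift 5: 468. −1: 467.
[3] 467 ≡ 3·5^3 + 3·5^2 + 3·5 + 2 (base 5). Lift 6: 776. −1: 775.

5, 27, 255, 467, 775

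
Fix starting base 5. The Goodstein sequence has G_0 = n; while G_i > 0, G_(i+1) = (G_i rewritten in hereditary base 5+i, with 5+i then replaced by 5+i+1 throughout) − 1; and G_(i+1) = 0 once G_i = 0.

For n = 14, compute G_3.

17

[0] 14 ≡ 2·5 + 4 (base 5). Lift 6: 16. −1: 15.
[1] 15 ≡ 2·6 + 3 (base 6). Lift 7: 17. −1: 16.
[2] 16 ≡ 2·7 + 2 (base 7). Lift 8: 18. −1: 17.
[3] 17 ≡ 2·8 + 1 (base 8). Lift 9: 19. −1: 18.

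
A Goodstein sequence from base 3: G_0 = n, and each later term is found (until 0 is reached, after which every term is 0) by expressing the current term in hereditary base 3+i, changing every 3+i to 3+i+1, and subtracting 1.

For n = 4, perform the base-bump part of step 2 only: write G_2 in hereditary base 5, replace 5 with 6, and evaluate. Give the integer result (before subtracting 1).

4

(0) 4|_3 = 3 + 1 ↦ 4 + 1|_4 = 5 ⇒ 4
(1) 4|_4 = 4 ↦ 5|_5 = 5 ⇒ 4
(2) 4|_5 = 4 ↦ 4|_6 = 4 ⇒ 3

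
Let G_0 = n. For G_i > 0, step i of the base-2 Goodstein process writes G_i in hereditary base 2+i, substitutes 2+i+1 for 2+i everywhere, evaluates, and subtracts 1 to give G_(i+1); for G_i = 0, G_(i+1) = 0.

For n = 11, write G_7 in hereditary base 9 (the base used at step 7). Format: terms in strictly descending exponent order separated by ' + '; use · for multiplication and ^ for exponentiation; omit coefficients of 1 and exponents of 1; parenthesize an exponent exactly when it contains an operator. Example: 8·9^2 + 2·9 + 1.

(0) 11|_2 = 2^(2 + 1) + 2 + 1 ↦ 3^(3 + 1) + 3 + 1|_3 = 85 ⇒ 84
(1) 84|_3 = 3^(3 + 1) + 3 ↦ 4^(4 + 1) + 4|_4 = 1028 ⇒ 1027
(2) 1027|_4 = 4^(4 + 1) + 3 ↦ 5^(5 + 1) + 3|_5 = 15628 ⇒ 15627
(3) 15627|_5 = 5^(5 + 1) + 2 ↦ 6^(6 + 1) + 2|_6 = 279938 ⇒ 279937
(4) 279937|_6 = 6^(6 + 1) + 1 ↦ 7^(7 + 1) + 1|_7 = 5764802 ⇒ 5764801
(5) 5764801|_7 = 7^(7 + 1) ↦ 8^(8 + 1)|_8 = 134217728 ⇒ 134217727
(6) 134217727|_8 = 7·8^8 + 7·8^7 + 7·8^6 + 7·8^5 + 7·8^4 + 7·8^3 + 7·8^2 + 7·8 + 7 ↦ 7·9^9 + 7·9^7 + 7·9^6 + 7·9^5 + 7·9^4 + 7·9^3 + 7·9^2 + 7·9 + 7|_9 = 2749609303 ⇒ 2749609302

7·9^9 + 7·9^7 + 7·9^6 + 7·9^5 + 7·9^4 + 7·9^3 + 7·9^2 + 7·9 + 6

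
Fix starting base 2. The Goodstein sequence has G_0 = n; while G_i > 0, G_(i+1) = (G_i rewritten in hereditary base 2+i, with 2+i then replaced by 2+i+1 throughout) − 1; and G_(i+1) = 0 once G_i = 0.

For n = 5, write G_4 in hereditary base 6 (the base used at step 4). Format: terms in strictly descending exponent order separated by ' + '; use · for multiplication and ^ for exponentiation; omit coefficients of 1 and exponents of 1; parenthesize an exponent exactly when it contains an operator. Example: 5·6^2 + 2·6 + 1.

3·6^3 + 3·6^2 + 3·6 + 1

i=0: 5 = 2^2 + 1 (b=2); 2→3: 3^3 + 1 = 28; 28−1 = 27
i=1: 27 = 3^3 (b=3); 3→4: 4^4 = 256; 256−1 = 255
i=2: 255 = 3·4^3 + 3·4^2 + 3·4 + 3 (b=4); 4→5: 3·5^3 + 3·5^2 + 3·5 + 3 = 468; 468−1 = 467
i=3: 467 = 3·5^3 + 3·5^2 + 3·5 + 2 (b=5); 5→6: 3·6^3 + 3·6^2 + 3·6 + 2 = 776; 776−1 = 775
i=4: 775 = 3·6^3 + 3·6^2 + 3·6 + 1 (b=6); 6→7: 3·7^3 + 3·7^2 + 3·7 + 1 = 1198; 1198−1 = 1197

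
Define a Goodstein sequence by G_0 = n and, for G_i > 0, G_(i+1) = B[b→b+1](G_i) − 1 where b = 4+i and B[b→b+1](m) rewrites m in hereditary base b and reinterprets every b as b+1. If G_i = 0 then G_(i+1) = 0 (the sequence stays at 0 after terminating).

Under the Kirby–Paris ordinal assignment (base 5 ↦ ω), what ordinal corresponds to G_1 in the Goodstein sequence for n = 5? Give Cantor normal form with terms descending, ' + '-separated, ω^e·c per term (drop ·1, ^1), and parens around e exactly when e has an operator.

ω

base 4: 5 = 4 + 1; at 5: 5 + 1 = 6; next = 5
base 5: 5 = 5; at 6: 6 = 6; next = 5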